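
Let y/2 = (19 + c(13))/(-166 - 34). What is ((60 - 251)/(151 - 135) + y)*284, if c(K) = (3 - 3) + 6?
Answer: -13845/4 ≈ -3461.3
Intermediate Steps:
c(K) = 6 (c(K) = 0 + 6 = 6)
y = -¼ (y = 2*((19 + 6)/(-166 - 34)) = 2*(25/(-200)) = 2*(25*(-1/200)) = 2*(-⅛) = -¼ ≈ -0.25000)
((60 - 251)/(151 - 135) + y)*284 = ((60 - 251)/(151 - 135) - ¼)*284 = (-191/16 - ¼)*284 = -195/16*284 = -13845/4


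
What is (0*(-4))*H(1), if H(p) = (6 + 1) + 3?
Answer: 0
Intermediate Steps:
H(p) = 10 (H(p) = 7 + 3 = 10)
(0*(-4))*H(1) = (0*(-4))*10 = 0*10 = 0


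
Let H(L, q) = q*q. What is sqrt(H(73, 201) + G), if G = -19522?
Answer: sqrt(20879) ≈ 144.50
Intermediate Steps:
H(L, q) = q**2
sqrt(H(73, 201) + G) = sqrt(201**2 - 19522) = sqrt(40401 - 19522) = sqrt(20879)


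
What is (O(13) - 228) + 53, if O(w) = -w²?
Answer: -344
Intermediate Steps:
(O(13) - 228) + 53 = (-1*13² - 228) + 53 = (-1*169 - 228) + 53 = (-169 - 228) + 53 = -397 + 53 = -344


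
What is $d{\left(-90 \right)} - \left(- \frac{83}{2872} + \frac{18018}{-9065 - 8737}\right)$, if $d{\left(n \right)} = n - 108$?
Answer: $- \frac{559443825}{2840408} \approx -196.96$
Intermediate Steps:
$d{\left(n \right)} = -108 + n$
$d{\left(-90 \right)} - \left(- \frac{83}{2872} + \frac{18018}{-9065 - 8737}\right) = \left(-108 - 90\right) - \left(- \frac{83}{2872} + \frac{18018}{-9065 - 8737}\right) = -198 + \left(83 \cdot \frac{1}{2872} - \frac{18018}{-17802}\right) = -198 + \left(\frac{83}{2872} - - \frac{1001}{989}\right) = -198 + \left(\frac{83}{2872} + \frac{1001}{989}\right) = -198 + \frac{2956959}{2840408} = - \frac{559443825}{2840408}$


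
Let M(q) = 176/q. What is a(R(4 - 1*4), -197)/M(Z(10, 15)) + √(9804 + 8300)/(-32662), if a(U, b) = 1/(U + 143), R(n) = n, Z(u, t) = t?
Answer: 15/25168 - √4526/16331 ≈ -0.0035235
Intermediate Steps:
a(U, b) = 1/(143 + U)
a(R(4 - 1*4), -197)/M(Z(10, 15)) + √(9804 + 8300)/(-32662) = 1/((143 + (4 - 1*4))*((176/15))) + √(9804 + 8300)/(-32662) = 1/((143 + (4 - 4))*((176*(1/15)))) + √18104*(-1/32662) = 1/((143 + 0)*(176/15)) + (2*√4526)*(-1/32662) = (15/176)/143 - √4526/16331 = (1/143)*(15/176) - √4526/16331 = 15/25168 - √4526/16331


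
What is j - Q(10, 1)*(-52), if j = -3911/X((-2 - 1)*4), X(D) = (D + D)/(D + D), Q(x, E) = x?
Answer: -3391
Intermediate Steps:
X(D) = 1 (X(D) = (2*D)/((2*D)) = (2*D)*(1/(2*D)) = 1)
j = -3911 (j = -3911/1 = -3911*1 = -3911)
j - Q(10, 1)*(-52) = -3911 - 10*(-52) = -3911 - 1*(-520) = -3911 + 520 = -3391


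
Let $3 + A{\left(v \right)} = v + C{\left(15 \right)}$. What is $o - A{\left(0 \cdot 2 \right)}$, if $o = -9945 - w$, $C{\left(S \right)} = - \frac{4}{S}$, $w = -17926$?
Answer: $\frac{119764}{15} \approx 7984.3$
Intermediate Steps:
$o = 7981$ ($o = -9945 - -17926 = -9945 + 17926 = 7981$)
$A{\left(v \right)} = - \frac{49}{15} + v$ ($A{\left(v \right)} = -3 + \left(v - \frac{4}{15}\right) = -3 + \left(- \frac{4}{15} + v\right) = - \frac{49}{15} + v$)
$o - A{\left(0 \cdot 2 \right)} = 7981 - \left(- \frac{49}{15} + 0 \cdot 2\right) = 7981 - \left(- \frac{49}{15} + 0\right) = 7981 - - \frac{49}{15} = 7981 + \frac{49}{15} = \frac{119764}{15}$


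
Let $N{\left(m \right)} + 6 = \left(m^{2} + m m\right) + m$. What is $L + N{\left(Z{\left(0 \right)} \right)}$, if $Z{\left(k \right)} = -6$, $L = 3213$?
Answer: $3273$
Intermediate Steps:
$N{\left(m \right)} = -6 + m + 2 m^{2}$ ($N{\left(m \right)} = -6 + \left(\left(m^{2} + m m\right) + m\right) = -6 + \left(\left(m^{2} + m^{2}\right) + m\right) = -6 + \left(2 m^{2} + m\right) = -6 + \left(m + 2 m^{2}\right) = -6 + m + 2 m^{2}$)
$L + N{\left(Z{\left(0 \right)} \right)} = 3213 - \left(12 - 72\right) = 3213 - -60 = 3213 + 60 = 3273$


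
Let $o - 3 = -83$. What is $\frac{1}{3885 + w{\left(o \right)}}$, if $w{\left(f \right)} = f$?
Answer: $\frac{1}{3805} \approx 0.00026281$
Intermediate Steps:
$o = -80$ ($o = 3 - 83 = -80$)
$\frac{1}{3885 + w{\left(o \right)}} = \frac{1}{3885 - 80} = \frac{1}{3805}$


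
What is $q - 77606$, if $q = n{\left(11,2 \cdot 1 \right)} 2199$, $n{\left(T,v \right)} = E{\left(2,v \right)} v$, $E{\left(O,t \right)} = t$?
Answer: $-68810$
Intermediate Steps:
$n{\left(T,v \right)} = v^{2}$ ($n{\left(T,v \right)} = v v = v^{2}$)
$q = 8796$ ($q = \left(2 \cdot 1\right)^{2} \cdot 2199 = 2^{2} \cdot 2199 = 4 \cdot 2199 = 8796$)
$q - 77606 = 8796 - 77606 = -68810$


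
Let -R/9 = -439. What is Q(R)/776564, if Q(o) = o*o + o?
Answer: 3903588/194141 ≈ 20.107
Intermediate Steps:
R = 3951 (R = -9*(-439) = 3951)
Q(o) = o + o² (Q(o) = o² + o = o + o²)
Q(R)/776564 = (3951*(1 + 3951))/776564 = (3951*3952)*(1/776564) = 15614352*(1/776564) = 3903588/194141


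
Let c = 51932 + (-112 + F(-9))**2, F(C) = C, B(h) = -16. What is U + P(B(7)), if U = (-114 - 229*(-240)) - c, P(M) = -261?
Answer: -11988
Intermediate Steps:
c = 66573 (c = 51932 + (-112 - 9)**2 = 51932 + (-121)**2 = 51932 + 14641 = 66573)
U = -11727 (U = (-114 - 229*(-240)) - 1*66573 = (-114 + 54960) - 66573 = 54846 - 66573 = -11727)
U + P(B(7)) = -11727 - 261 = -11988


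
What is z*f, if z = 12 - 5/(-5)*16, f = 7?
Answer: 196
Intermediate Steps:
z = 28 (z = 12 - 5*(-⅕)*16 = 12 + 1*16 = 12 + 16 = 28)
z*f = 28*7 = 196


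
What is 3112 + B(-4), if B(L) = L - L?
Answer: 3112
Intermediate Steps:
B(L) = 0
3112 + B(-4) = 3112 + 0 = 3112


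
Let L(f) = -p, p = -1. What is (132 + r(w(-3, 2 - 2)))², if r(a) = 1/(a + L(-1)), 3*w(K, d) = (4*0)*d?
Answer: 17689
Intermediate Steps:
L(f) = 1 (L(f) = -1*(-1) = 1)
w(K, d) = 0 (w(K, d) = ((4*0)*d)/3 = (0*d)/3 = (⅓)*0 = 0)
r(a) = 1/(1 + a) (r(a) = 1/(a + 1) = 1/(1 + a))
(132 + r(w(-3, 2 - 2)))² = (132 + 1/(1 + 0))² = (132 + 1/1)² = (132 + 1)² = 133² = 17689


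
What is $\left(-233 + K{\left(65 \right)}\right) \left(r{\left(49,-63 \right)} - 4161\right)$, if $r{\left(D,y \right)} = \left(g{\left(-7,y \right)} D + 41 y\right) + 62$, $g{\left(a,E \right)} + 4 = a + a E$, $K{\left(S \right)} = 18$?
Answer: $-3093420$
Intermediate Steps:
$g{\left(a,E \right)} = -4 + a + E a$ ($g{\left(a,E \right)} = -4 + \left(a + a E\right) = -4 + \left(a + E a\right) = -4 + a + E a$)
$r{\left(D,y \right)} = 62 + 41 y + D \left(-11 - 7 y\right)$ ($r{\left(D,y \right)} = \left(\left(-4 - 7 + y \left(-7\right)\right) D + 41 y\right) + 62 = \left(\left(-4 - 7 - 7 y\right) D + 41 y\right) + 62 = \left(\left(-11 - 7 y\right) D + 41 y\right) + 62 = \left(D \left(-11 - 7 y\right) + 41 y\right) + 62 = \left(41 y + D \left(-11 - 7 y\right)\right) + 62 = 62 + 41 y + D \left(-11 - 7 y\right)$)
$\left(-233 + K{\left(65 \right)}\right) \left(r{\left(49,-63 \right)} - 4161\right) = \left(-233 + 18\right) \left(\left(62 + 41 \left(-63\right) - 49 \left(11 + 7 \left(-63\right)\right)\right) - 4161\right) = - 215 \left(\left(62 - 2583 - 49 \left(11 - 441\right)\right) - 4161\right) = - 215 \left(\left(62 - 2583 - 49 \left(-430\right)\right) - 4161\right) = - 215 \left(\left(62 - 2583 + 21070\right) - 4161\right) = - 215 \left(18549 - 4161\right) = \left(-215\right) 14388 = -3093420$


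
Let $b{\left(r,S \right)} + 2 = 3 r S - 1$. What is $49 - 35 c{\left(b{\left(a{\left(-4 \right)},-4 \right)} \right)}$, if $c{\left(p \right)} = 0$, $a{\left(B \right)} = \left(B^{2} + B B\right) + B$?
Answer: $49$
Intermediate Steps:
$a{\left(B \right)} = B + 2 B^{2}$ ($a{\left(B \right)} = \left(B^{2} + B^{2}\right) + B = 2 B^{2} + B = B + 2 B^{2}$)
$b{\left(r,S \right)} = -3 + 3 S r$ ($b{\left(r,S \right)} = -2 + \left(3 r S - 1\right) = -2 + \left(3 S r - 1\right) = -2 + \left(-1 + 3 S r\right) = -3 + 3 S r$)
$49 - 35 c{\left(b{\left(a{\left(-4 \right)},-4 \right)} \right)} = 49 - 0 = 49 + 0 = 49$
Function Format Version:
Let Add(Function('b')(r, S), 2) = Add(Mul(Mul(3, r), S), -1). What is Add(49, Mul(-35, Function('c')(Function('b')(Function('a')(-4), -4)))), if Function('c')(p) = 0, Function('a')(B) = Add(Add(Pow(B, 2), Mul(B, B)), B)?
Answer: 49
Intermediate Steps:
Function('a')(B) = Add(B, Mul(2, Pow(B, 2))) (Function('a')(B) = Add(Add(Pow(B, 2), Pow(B, 2)), B) = Add(Mul(2, Pow(B, 2)), B) = Add(B, Mul(2, Pow(B, 2))))
Function('b')(r, S) = Add(-3, Mul(3, S, r)) (Function('b')(r, S) = Add(-2, Add(Mul(Mul(3, r), S), -1)) = Add(-2, Add(Mul(3, S, r), -1)) = Add(-2, Add(-1, Mul(3, S, r))) = Add(-3, Mul(3, S, r)))
Add(49, Mul(-35, Function('c')(Function('b')(Function('a')(-4), -4)))) = Add(49, Mul(-35, 0)) = Add(49, 0) = 49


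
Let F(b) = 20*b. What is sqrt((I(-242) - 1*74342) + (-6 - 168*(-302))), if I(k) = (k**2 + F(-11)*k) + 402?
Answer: sqrt(88594) ≈ 297.65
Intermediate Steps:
I(k) = 402 + k**2 - 220*k (I(k) = (k**2 + (20*(-11))*k) + 402 = (k**2 - 220*k) + 402 = 402 + k**2 - 220*k)
sqrt((I(-242) - 1*74342) + (-6 - 168*(-302))) = sqrt(((402 + (-242)**2 - 220*(-242)) - 1*74342) + (-6 - 168*(-302))) = sqrt(((402 + 58564 + 53240) - 74342) + (-6 + 50736)) = sqrt((112206 - 74342) + 50730) = sqrt(37864 + 50730) = sqrt(88594)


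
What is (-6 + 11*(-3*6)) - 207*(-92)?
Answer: 18840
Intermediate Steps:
(-6 + 11*(-3*6)) - 207*(-92) = (-6 + 11*(-18)) + 19044 = (-6 - 198) + 19044 = -204 + 19044 = 18840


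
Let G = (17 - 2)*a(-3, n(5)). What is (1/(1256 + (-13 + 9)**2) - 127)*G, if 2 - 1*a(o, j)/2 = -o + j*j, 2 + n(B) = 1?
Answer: 807715/106 ≈ 7620.0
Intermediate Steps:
n(B) = -1 (n(B) = -2 + 1 = -1)
a(o, j) = 4 - 2*j**2 + 2*o (a(o, j) = 4 - 2*(-o + j*j) = 4 - 2*(-o + j**2) = 4 - 2*(j**2 - o) = 4 + (-2*j**2 + 2*o) = 4 - 2*j**2 + 2*o)
G = -60 (G = (17 - 2)*(4 - 2*(-1)**2 + 2*(-3)) = 15*(4 - 2*1 - 6) = 15*(4 - 2 - 6) = 15*(-4) = -60)
(1/(1256 + (-13 + 9)**2) - 127)*G = (1/(1256 + (-13 + 9)**2) - 127)*(-60) = (1/(1256 + (-4)**2) - 127)*(-60) = (1/(1256 + 16) - 127)*(-60) = (1/1272 - 127)*(-60) = -161543/1272*(-60) = 807715/106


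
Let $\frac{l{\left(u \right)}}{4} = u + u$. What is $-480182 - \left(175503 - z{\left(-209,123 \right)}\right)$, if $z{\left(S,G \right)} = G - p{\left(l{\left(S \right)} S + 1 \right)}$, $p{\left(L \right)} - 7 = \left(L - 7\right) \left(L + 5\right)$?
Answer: $-122114560237$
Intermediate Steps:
$l{\left(u \right)} = 8 u$ ($l{\left(u \right)} = 4 \left(u + u\right) = 4 \cdot 2 u = 8 u$)
$p{\left(L \right)} = 7 + \left(-7 + L\right) \left(5 + L\right)$ ($p{\left(L \right)} = 7 + \left(L - 7\right) \left(L + 5\right) = 7 + \left(-7 + L\right) \left(5 + L\right)$)
$z{\left(S,G \right)} = 30 + G - \left(1 + 8 S^{2}\right)^{2} + 16 S^{2}$ ($z{\left(S,G \right)} = G - \left(-28 + \left(8 S S + 1\right)^{2} - 2 \left(8 S S + 1\right)\right) = G - \left(-28 + \left(8 S^{2} + 1\right)^{2} - 2 \left(8 S^{2} + 1\right)\right) = G - \left(-28 + \left(1 + 8 S^{2}\right)^{2} - 2 \left(1 + 8 S^{2}\right)\right) = G - \left(-28 + \left(1 + 8 S^{2}\right)^{2} - \left(2 + 16 S^{2}\right)\right) = G - \left(-30 + \left(1 + 8 S^{2}\right)^{2} - 16 S^{2}\right) = G + \left(30 - \left(1 + 8 S^{2}\right)^{2} + 16 S^{2}\right) = 30 + G - \left(1 + 8 S^{2}\right)^{2} + 16 S^{2}$)
$-480182 - \left(175503 - z{\left(-209,123 \right)}\right) = -480182 - \left(175503 - \left(29 + 123 - 64 \left(-209\right)^{4}\right)\right) = -480182 - \left(175503 - \left(29 + 123 - 122113904704\right)\right) = -480182 - \left(175503 - -122113904552\right) = -480182 - \left(175503 + 122113904552\right) = -480182 - 122114080055 = -122114560237$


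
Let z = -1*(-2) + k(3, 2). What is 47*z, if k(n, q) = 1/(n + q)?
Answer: 517/5 ≈ 103.40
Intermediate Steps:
z = 11/5 (z = -1*(-2) + 1/(3 + 2) = 2 + 1/5 = 2 + ⅕ = 11/5 ≈ 2.2000)
47*z = 47*(11/5) = 517/5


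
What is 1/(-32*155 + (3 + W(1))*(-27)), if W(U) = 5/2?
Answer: -2/10217 ≈ -0.00019575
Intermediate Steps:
W(U) = 5/2 (W(U) = 5*(½) = 5/2)
1/(-32*155 + (3 + W(1))*(-27)) = 1/(-32*155 + (3 + 5/2)*(-27)) = 1/(-4960 + (11/2)*(-27)) = 1/(-4960 - 297/2) = 1/(-10217/2) = -2/10217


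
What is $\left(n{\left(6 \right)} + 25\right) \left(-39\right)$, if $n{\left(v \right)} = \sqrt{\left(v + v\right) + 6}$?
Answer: $-975 - 117 \sqrt{2} \approx -1140.5$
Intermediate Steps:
$n{\left(v \right)} = \sqrt{6 + 2 v}$ ($n{\left(v \right)} = \sqrt{2 v + 6} = \sqrt{6 + 2 v}$)
$\left(n{\left(6 \right)} + 25\right) \left(-39\right) = \left(\sqrt{6 + 2 \cdot 6} + 25\right) \left(-39\right) = \left(\sqrt{6 + 12} + 25\right) \left(-39\right) = \left(\sqrt{18} + 25\right) \left(-39\right) = \left(3 \sqrt{2} + 25\right) \left(-39\right) = \left(25 + 3 \sqrt{2}\right) \left(-39\right) = -975 - 117 \sqrt{2}$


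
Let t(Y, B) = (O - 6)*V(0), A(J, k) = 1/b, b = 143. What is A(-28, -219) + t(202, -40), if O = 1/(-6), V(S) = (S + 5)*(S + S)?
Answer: 1/143 ≈ 0.0069930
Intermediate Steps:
A(J, k) = 1/143
V(S) = 2*S*(5 + S) (V(S) = (5 + S)*(2*S) = 2*S*(5 + S))
O = -⅙ ≈ -0.16667
t(Y, B) = 0 (t(Y, B) = (-⅙ - 6)*(2*0*(5 + 0)) = -37*0*5/3 = -37/6*0 = 0)
A(-28, -219) + t(202, -40) = 1/143 + 0 = 1/143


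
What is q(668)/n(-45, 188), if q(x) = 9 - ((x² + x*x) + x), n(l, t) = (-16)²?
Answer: -893107/256 ≈ -3488.7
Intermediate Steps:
n(l, t) = 256
q(x) = 9 - x - 2*x² (q(x) = 9 - ((x² + x²) + x) = 9 - (2*x² + x) = 9 - (x + 2*x²) = 9 + (-x - 2*x²) = 9 - x - 2*x²)
q(668)/n(-45, 188) = (9 - 1*668 - 2*668²)/256 = (9 - 668 - 2*446224)*(1/256) = (9 - 668 - 892448)*(1/256) = -893107*1/256 = -893107/256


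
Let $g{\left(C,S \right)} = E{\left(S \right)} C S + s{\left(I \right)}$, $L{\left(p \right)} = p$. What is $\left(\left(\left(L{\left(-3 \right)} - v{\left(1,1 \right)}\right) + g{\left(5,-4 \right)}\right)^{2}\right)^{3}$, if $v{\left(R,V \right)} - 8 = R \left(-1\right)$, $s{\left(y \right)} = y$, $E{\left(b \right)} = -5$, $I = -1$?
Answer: $496981290961$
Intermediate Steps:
$g{\left(C,S \right)} = -1 - 5 C S$ ($g{\left(C,S \right)} = - 5 C S - 1 = -1 - 5 C S$)
$v{\left(R,V \right)} = 8 - R$ ($v{\left(R,V \right)} = 8 + R \left(-1\right) = 8 - R$)
$\left(\left(\left(L{\left(-3 \right)} - v{\left(1,1 \right)}\right) + g{\left(5,-4 \right)}\right)^{2}\right)^{3} = \left(\left(\left(-3 - \left(8 - 1\right)\right) - \left(1 + 25 \left(-4\right)\right)\right)^{2}\right)^{3} = \left(\left(\left(-3 - \left(8 - 1\right)\right) + \left(-1 + 100\right)\right)^{2}\right)^{3} = \left(\left(\left(-3 - 7\right) + 99\right)^{2}\right)^{3} = \left(\left(-10 + 99\right)^{2}\right)^{3} = \left(89^{2}\right)^{3} = 7921^{3} = 496981290961$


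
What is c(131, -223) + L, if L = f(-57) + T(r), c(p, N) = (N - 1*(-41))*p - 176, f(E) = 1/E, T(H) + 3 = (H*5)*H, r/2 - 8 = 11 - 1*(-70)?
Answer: 7660742/57 ≈ 1.3440e+5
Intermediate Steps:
r = 178 (r = 16 + 2*(11 - 1*(-70)) = 16 + 2*(11 + 70) = 16 + 2*81 = 16 + 162 = 178)
T(H) = -3 + 5*H² (T(H) = -3 + (H*5)*H = -3 + (5*H)*H = -3 + 5*H²)
c(p, N) = -176 + p*(41 + N) (c(p, N) = (N + 41)*p - 176 = (41 + N)*p - 176 = p*(41 + N) - 176 = -176 + p*(41 + N))
L = 9029768/57 (L = 1/(-57) + (-3 + 5*178²) = -1/57 + (-3 + 5*31684) = -1/57 + (-3 + 158420) = -1/57 + 158417 = 9029768/57 ≈ 1.5842e+5)
c(131, -223) + L = (-176 + 41*131 - 223*131) + 9029768/57 = (-176 + 5371 - 29213) + 9029768/57 = -24018 + 9029768/57 = 7660742/57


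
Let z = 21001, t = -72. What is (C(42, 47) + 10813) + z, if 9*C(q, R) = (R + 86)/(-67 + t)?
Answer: 39799181/1251 ≈ 31814.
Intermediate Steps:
C(q, R) = -86/1251 - R/1251 (C(q, R) = ((R + 86)/(-67 - 72))/9 = ((86 + R)/(-139))/9 = ((86 + R)*(-1/139))/9 = (-86/139 - R/139)/9 = -86/1251 - R/1251)
(C(42, 47) + 10813) + z = ((-86/1251 - 1/1251*47) + 10813) + 21001 = ((-86/1251 - 47/1251) + 10813) + 21001 = (-133/1251 + 10813) + 21001 = 13526930/1251 + 21001 = 39799181/1251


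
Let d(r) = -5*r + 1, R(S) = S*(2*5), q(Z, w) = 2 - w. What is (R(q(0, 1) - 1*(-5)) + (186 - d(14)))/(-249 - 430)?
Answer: -45/97 ≈ -0.46392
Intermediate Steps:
R(S) = 10*S (R(S) = S*10 = 10*S)
d(r) = 1 - 5*r
(R(q(0, 1) - 1*(-5)) + (186 - d(14)))/(-249 - 430) = (10*((2 - 1*1) - 1*(-5)) + (186 - (1 - 5*14)))/(-249 - 430) = (10*((2 - 1) + 5) + (186 - (1 - 70)))/(-679) = (10*(1 + 5) + (186 - 1*(-69)))*(-1/679) = (10*6 + (186 + 69))*(-1/679) = (60 + 255)*(-1/679) = 315*(-1/679) = -45/97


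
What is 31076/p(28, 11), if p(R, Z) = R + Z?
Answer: 31076/39 ≈ 796.82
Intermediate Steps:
31076/p(28, 11) = 31076/(28 + 11) = 31076/39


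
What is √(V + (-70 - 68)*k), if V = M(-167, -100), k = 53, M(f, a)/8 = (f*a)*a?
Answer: I*√13367314 ≈ 3656.1*I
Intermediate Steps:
M(f, a) = 8*f*a² (M(f, a) = 8*((f*a)*a) = 8*((a*f)*a) = 8*(f*a²) = 8*f*a²)
V = -13360000 (V = 8*(-167)*(-100)² = 8*(-167)*10000 = -13360000)
√(V + (-70 - 68)*k) = √(-13360000 + (-70 - 68)*53) = √(-13360000 - 138*53) = √(-13360000 - 7314) = √(-13367314) = I*√13367314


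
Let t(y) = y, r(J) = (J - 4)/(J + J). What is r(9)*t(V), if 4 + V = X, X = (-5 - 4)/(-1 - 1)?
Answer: 5/36 ≈ 0.13889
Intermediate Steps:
X = 9/2 (X = -9/(-2) = -9*(-1/2) = 9/2 ≈ 4.5000)
V = 1/2 (V = -4 + 9/2 = 1/2 ≈ 0.50000)
r(J) = (-4 + J)/(2*J) (r(J) = (-4 + J)/((2*J)) = (-4 + J)*(1/(2*J)) = (-4 + J)/(2*J))
r(9)*t(V) = ((1/2)*(-4 + 9)/9)*(1/2) = ((1/2)*(1/9)*5)*(1/2) = (5/18)*(1/2) = 5/36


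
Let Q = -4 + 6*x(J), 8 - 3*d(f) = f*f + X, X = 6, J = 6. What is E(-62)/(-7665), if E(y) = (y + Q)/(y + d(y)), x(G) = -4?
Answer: -9/1029154 ≈ -8.7450e-6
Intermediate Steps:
d(f) = 2/3 - f**2/3 (d(f) = 8/3 - (f*f + 6)/3 = 8/3 - (f**2 + 6)/3 = 8/3 - (6 + f**2)/3 = 8/3 + (-2 - f**2/3) = 2/3 - f**2/3)
Q = -28 (Q = -4 + 6*(-4) = -4 - 24 = -28)
E(y) = (-28 + y)/(2/3 + y - y**2/3) (E(y) = (y - 28)/(y + (2/3 - y**2/3)) = (-28 + y)/(2/3 + y - y**2/3))
E(-62)/(-7665) = (3*(-28 - 62)/(2 - 1*(-62)**2 + 3*(-62)))/(-7665) = (3*(-90)/(2 - 1*3844 - 186))*(-1/7665) = (3*(-90)/(2 - 3844 - 186))*(-1/7665) = (3*(-90)/(-4028))*(-1/7665) = (3*(-1/4028)*(-90))*(-1/7665) = (135/2014)*(-1/7665) = -9/1029154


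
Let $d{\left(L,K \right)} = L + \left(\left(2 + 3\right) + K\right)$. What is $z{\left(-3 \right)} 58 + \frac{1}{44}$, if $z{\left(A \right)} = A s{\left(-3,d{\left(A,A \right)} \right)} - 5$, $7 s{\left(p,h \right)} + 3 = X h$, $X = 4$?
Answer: $- \frac{5103}{44} \approx -115.98$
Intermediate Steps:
$d{\left(L,K \right)} = 5 + K + L$ ($d{\left(L,K \right)} = L + \left(5 + K\right) = 5 + K + L$)
$s{\left(p,h \right)} = - \frac{3}{7} + \frac{4 h}{7}$
$z{\left(A \right)} = -5 + A \left(\frac{17}{7} + \frac{8 A}{7}\right)$ ($z{\left(A \right)} = A \left(- \frac{3}{7} + \frac{4 \left(5 + A + A\right)}{7}\right) - 5 = A \left(- \frac{3}{7} + \frac{4 \left(5 + 2 A\right)}{7}\right) - 5 = A \left(- \frac{3}{7} + \left(\frac{20}{7} + \frac{8 A}{7}\right)\right) - 5 = A \left(\frac{17}{7} + \frac{8 A}{7}\right) - 5 = -5 + A \left(\frac{17}{7} + \frac{8 A}{7}\right)$)
$z{\left(-3 \right)} 58 + \frac{1}{44} = \left(-5 + \frac{1}{7} \left(-3\right) \left(17 + 8 \left(-3\right)\right)\right) 58 + \frac{1}{44} = \left(-5 + \frac{1}{7} \left(-3\right) \left(17 - 24\right)\right) 58 + \frac{1}{44} = \left(-5 + \frac{1}{7} \left(-3\right) \left(-7\right)\right) 58 + \frac{1}{44} = \left(-5 + 3\right) 58 + \frac{1}{44} = \left(-2\right) 58 + \frac{1}{44} = -116 + \frac{1}{44} = - \frac{5103}{44}$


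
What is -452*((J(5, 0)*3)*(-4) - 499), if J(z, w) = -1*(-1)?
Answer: 230972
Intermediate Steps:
J(z, w) = 1
-452*((J(5, 0)*3)*(-4) - 499) = -452*((1*3)*(-4) - 499) = -452*(3*(-4) - 499) = -452*(-12 - 499) = -452*(-511) = 230972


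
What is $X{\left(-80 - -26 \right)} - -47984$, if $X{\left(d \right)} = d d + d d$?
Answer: $53816$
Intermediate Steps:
$X{\left(d \right)} = 2 d^{2}$ ($X{\left(d \right)} = d^{2} + d^{2} = 2 d^{2}$)
$X{\left(-80 - -26 \right)} - -47984 = 2 \left(-80 - -26\right)^{2} - -47984 = 2 \left(-80 + 26\right)^{2} + 47984 = 2 \left(-54\right)^{2} + 47984 = 2 \cdot 2916 + 47984 = 5832 + 47984 = 53816$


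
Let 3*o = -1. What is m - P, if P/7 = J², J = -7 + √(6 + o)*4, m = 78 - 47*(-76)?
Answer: 8017/3 + 392*√51/3 ≈ 3605.5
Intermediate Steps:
o = -⅓ (o = (⅓)*(-1) = -⅓ ≈ -0.33333)
m = 3650 (m = 78 + 3572 = 3650)
J = -7 + 4*√51/3 (J = -7 + √(6 - ⅓)*4 = -7 + √(17/3)*4 = -7 + (√51/3)*4 = -7 + 4*√51/3 ≈ 2.5219)
P = 7*(-7 + 4*√51/3)² ≈ 44.520
m - P = 3650 - (2933/3 - 392*√51/3) = 3650 + (-2933/3 + 392*√51/3) = 8017/3 + 392*√51/3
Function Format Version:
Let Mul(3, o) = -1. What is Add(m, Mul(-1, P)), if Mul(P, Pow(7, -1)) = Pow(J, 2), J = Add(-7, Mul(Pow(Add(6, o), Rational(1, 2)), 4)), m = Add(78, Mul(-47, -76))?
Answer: Add(Rational(8017, 3), Mul(Rational(392, 3), Pow(51, Rational(1, 2)))) ≈ 3605.5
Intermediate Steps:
o = Rational(-1, 3) (o = Mul(Rational(1, 3), -1) = Rational(-1, 3) ≈ -0.33333)
m = 3650 (m = Add(78, 3572) = 3650)
J = Add(-7, Mul(Rational(4, 3), Pow(51, Rational(1, 2)))) (J = Add(-7, Mul(Pow(Add(6, Rational(-1, 3)), Rational(1, 2)), 4)) = Add(-7, Mul(Pow(Rational(17, 3), Rational(1, 2)), 4)) = Add(-7, Mul(Mul(Rational(1, 3), Pow(51, Rational(1, 2))), 4)) = Add(-7, Mul(Rational(4, 3), Pow(51, Rational(1, 2)))) ≈ 2.5219)
P = Mul(7, Pow(Add(-7, Mul(Rational(4, 3), Pow(51, Rational(1, 2)))), 2)) ≈ 44.520
Add(m, Mul(-1, P)) = Add(3650, Mul(-1, Add(Rational(2933, 3), Mul(Rational(-392, 3), Pow(51, Rational(1, 2)))))) = Add(3650, Add(Rational(-2933, 3), Mul(Rational(392, 3), Pow(51, Rational(1, 2))))) = Add(Rational(8017, 3), Mul(Rational(392, 3), Pow(51, Rational(1, 2))))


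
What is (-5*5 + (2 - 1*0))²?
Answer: 529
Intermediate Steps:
(-5*5 + (2 - 1*0))² = (-25 + (2 + 0))² = (-25 + 2)² = (-23)² = 529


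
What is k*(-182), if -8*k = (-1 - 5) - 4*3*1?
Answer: -819/2 ≈ -409.50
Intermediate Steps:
k = 9/4 (k = -((-1 - 5) - 4*3*1)/8 = -(-6 - 12*1)/8 = -(-6 - 12)/8 = -⅛*(-18) = 9/4 ≈ 2.2500)
k*(-182) = (9/4)*(-182) = -819/2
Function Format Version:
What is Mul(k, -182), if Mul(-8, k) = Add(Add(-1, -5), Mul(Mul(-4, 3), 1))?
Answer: Rational(-819, 2) ≈ -409.50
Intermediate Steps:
k = Rational(9, 4) (k = Mul(Rational(-1, 8), Add(Add(-1, -5), Mul(Mul(-4, 3), 1))) = Mul(Rational(-1, 8), Add(-6, Mul(-12, 1))) = Mul(Rational(-1, 8), Add(-6, -12)) = Mul(Rational(-1, 8), -18) = Rational(9, 4) ≈ 2.2500)
Mul(k, -182) = Mul(Rational(9, 4), -182) = Rational(-819, 2)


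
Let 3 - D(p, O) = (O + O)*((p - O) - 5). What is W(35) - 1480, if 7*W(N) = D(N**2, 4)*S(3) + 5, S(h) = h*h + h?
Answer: -127055/7 ≈ -18151.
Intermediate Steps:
S(h) = h + h**2 (S(h) = h**2 + h = h + h**2)
D(p, O) = 3 - 2*O*(-5 + p - O) (D(p, O) = 3 - (O + O)*((p - O) - 5) = 3 - 2*O*(-5 + p - O))
W(N) = 905/7 - 96*N**2/7 (W(N) = ((3 + 2*4**2 + 10*4 - 2*4*N**2)*(3*(1 + 3)) + 5)/7 = ((3 + 2*16 + 40 - 8*N**2)*(3*4) + 5)/7 = ((3 + 32 + 40 - 8*N**2)*12 + 5)/7 = ((75 - 8*N**2)*12 + 5)/7 = ((900 - 96*N**2) + 5)/7 = (905 - 96*N**2)/7 = 905/7 - 96*N**2/7)
W(35) - 1480 = (905/7 - 96/7*35**2) - 1480 = (905/7 - 96/7*1225) - 1480 = (905/7 - 16800) - 1480 = -116695/7 - 1480 = -127055/7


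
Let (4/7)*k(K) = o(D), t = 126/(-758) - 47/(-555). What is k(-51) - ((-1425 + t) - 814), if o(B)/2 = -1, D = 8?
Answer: 940486799/420690 ≈ 2235.6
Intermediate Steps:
t = -17152/210345 (t = 126*(-1/758) - 47*(-1/555) = -63/379 + 47/555 = -17152/210345 ≈ -0.081542)
o(B) = -2 (o(B) = 2*(-1) = -2)
k(K) = -7/2 (k(K) = (7/4)*(-2) = -7/2)
k(-51) - ((-1425 + t) - 814) = -7/2 - ((-1425 - 17152/210345) - 814) = -7/2 - (-299758777/210345 - 814) = -7/2 - 1*(-470979607/210345) = -7/2 + 470979607/210345 = 940486799/420690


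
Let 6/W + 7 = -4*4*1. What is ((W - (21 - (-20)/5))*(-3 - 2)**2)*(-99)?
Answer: 1437975/23 ≈ 62521.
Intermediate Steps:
W = -6/23 (W = 6/(-7 - 4*4*1) = 6/(-7 - 16*1) = 6/(-7 - 16) = 6/(-23) = 6*(-1/23) = -6/23 ≈ -0.26087)
((W - (21 - (-20)/5))*(-3 - 2)**2)*(-99) = ((-6/23 - (21 - (-20)/5))*(-3 - 2)**2)*(-99) = ((-6/23 - (21 - (-20)/5))*(-5)**2)*(-99) = ((-6/23 - (21 - 1*(-4)))*25)*(-99) = ((-6/23 - (21 + 4))*25)*(-99) = ((-6/23 - 1*25)*25)*(-99) = ((-6/23 - 25)*25)*(-99) = -581/23*25*(-99) = -14525/23*(-99) = 1437975/23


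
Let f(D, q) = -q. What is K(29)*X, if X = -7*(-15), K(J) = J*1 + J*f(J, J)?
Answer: -85260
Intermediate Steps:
K(J) = J - J² (K(J) = J*1 + J*(-J) = J - J²)
X = 105
K(29)*X = (29*(1 - 1*29))*105 = (29*(1 - 29))*105 = (29*(-28))*105 = -812*105 = -85260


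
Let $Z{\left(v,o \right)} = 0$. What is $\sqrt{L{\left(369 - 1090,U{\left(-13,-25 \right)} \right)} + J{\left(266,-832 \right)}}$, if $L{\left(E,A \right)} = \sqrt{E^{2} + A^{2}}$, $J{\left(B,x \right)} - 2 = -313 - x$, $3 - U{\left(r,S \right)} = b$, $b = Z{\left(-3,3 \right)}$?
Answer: $\sqrt{521 + 5 \sqrt{20794}} \approx 35.242$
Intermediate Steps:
$b = 0$
$U{\left(r,S \right)} = 3$ ($U{\left(r,S \right)} = 3 - 0 = 3 + 0 = 3$)
$J{\left(B,x \right)} = -311 - x$ ($J{\left(B,x \right)} = 2 - \left(313 + x\right) = -311 - x$)
$L{\left(E,A \right)} = \sqrt{A^{2} + E^{2}}$
$\sqrt{L{\left(369 - 1090,U{\left(-13,-25 \right)} \right)} + J{\left(266,-832 \right)}} = \sqrt{\sqrt{3^{2} + \left(369 - 1090\right)^{2}} - -521} = \sqrt{\sqrt{9 + \left(-721\right)^{2}} + \left(-311 + 832\right)} = \sqrt{\sqrt{9 + 519841} + 521} = \sqrt{\sqrt{519850} + 521} = \sqrt{5 \sqrt{20794} + 521} = \sqrt{521 + 5 \sqrt{20794}}$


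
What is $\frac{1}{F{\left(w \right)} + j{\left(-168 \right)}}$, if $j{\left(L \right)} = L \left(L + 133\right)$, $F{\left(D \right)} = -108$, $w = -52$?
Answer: $\frac{1}{5772} \approx 0.00017325$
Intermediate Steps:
$j{\left(L \right)} = L \left(133 + L\right)$
$\frac{1}{F{\left(w \right)} + j{\left(-168 \right)}} = \frac{1}{-108 - 168 \left(133 - 168\right)} = \frac{1}{-108 - -5880} = \frac{1}{-108 + 5880} = \frac{1}{5772}$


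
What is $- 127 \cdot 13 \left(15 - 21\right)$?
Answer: $9906$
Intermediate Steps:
$- 127 \cdot 13 \left(15 - 21\right) = - 127 \cdot 13 \left(-6\right) = - 127 \left(-78\right) = \left(-1\right) \left(-9906\right) = 9906$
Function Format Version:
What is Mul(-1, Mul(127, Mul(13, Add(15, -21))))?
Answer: 9906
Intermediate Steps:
Mul(-1, Mul(127, Mul(13, Add(15, -21)))) = Mul(-1, Mul(127, Mul(13, -6))) = Mul(-1, Mul(127, -78)) = Mul(-1, -9906) = 9906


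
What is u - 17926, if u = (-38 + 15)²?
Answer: -17397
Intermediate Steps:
u = 529 (u = (-23)² = 529)
u - 17926 = 529 - 17926 = -17397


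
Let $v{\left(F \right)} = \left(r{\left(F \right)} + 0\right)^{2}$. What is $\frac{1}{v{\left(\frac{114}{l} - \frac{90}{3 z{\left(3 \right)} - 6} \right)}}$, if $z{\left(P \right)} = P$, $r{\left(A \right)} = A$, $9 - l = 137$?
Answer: $\frac{4096}{3908529} \approx 0.001048$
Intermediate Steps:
$l = -128$ ($l = 9 - 137 = -128$)
$v{\left(F \right)} = F^{2}$ ($v{\left(F \right)} = \left(F + 0\right)^{2} = F^{2}$)
$\frac{1}{v{\left(\frac{114}{l} - \frac{90}{3 z{\left(3 \right)} - 6} \right)}} = \frac{1}{\left(\frac{114}{-128} - \frac{90}{3 \cdot 3 - 6}\right)^{2}} = \frac{1}{\left(114 \left(- \frac{1}{128}\right) - \frac{90}{9 - 6}\right)^{2}} = \frac{1}{\left(- \frac{57}{64} - \frac{90}{3}\right)^{2}} = \frac{1}{\left(- \frac{57}{64} - 30\right)^{2}} = \frac{1}{\left(- \frac{1977}{64}\right)^{2}} = \frac{1}{\frac{3908529}{4096}} = \frac{4096}{3908529}$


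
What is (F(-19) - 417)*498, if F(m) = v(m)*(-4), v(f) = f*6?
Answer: 19422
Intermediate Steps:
v(f) = 6*f
F(m) = -24*m (F(m) = (6*m)*(-4) = -24*m)
(F(-19) - 417)*498 = (-24*(-19) - 417)*498 = (456 - 417)*498 = 39*498 = 19422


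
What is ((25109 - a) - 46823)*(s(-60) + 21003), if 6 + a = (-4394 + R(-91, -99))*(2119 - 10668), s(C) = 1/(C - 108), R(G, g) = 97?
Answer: -129696341458783/168 ≈ -7.7200e+11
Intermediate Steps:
s(C) = 1/(-108 + C)
a = 36735047 (a = -6 + (-4394 + 97)*(2119 - 10668) = -6 - 4297*(-8549) = -6 + 36735053 = 36735047)
((25109 - a) - 46823)*(s(-60) + 21003) = ((25109 - 1*36735047) - 46823)*(1/(-108 - 60) + 21003) = ((25109 - 36735047) - 46823)*(1/(-168) + 21003) = (-36709938 - 46823)*(-1/168 + 21003) = -36756761*3528503/168 = -129696341458783/168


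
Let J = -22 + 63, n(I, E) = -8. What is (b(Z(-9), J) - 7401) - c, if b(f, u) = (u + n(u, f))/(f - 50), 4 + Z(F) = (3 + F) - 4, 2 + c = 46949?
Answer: -3478305/64 ≈ -54349.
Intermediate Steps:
c = 46947 (c = -2 + 46949 = 46947)
J = 41
Z(F) = -5 + F (Z(F) = -4 + ((3 + F) - 4) = -4 + (-1 + F) = -5 + F)
b(f, u) = (-8 + u)/(-50 + f) (b(f, u) = (u - 8)/(f - 50) = (-8 + u)/(-50 + f))
(b(Z(-9), J) - 7401) - c = ((-8 + 41)/(-50 + (-5 - 9)) - 7401) - 1*46947 = (33/(-50 - 14) - 7401) - 46947 = (33/(-64) - 7401) - 46947 = (-1/64*33 - 7401) - 46947 = (-33/64 - 7401) - 46947 = -473697/64 - 46947 = -3478305/64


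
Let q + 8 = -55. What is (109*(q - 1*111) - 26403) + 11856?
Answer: -33513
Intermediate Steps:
q = -63 (q = -8 - 55 = -63)
(109*(q - 1*111) - 26403) + 11856 = (109*(-63 - 1*111) - 26403) + 11856 = (109*(-63 - 111) - 26403) + 11856 = (109*(-174) - 26403) + 11856 = (-18966 - 26403) + 11856 = -45369 + 11856 = -33513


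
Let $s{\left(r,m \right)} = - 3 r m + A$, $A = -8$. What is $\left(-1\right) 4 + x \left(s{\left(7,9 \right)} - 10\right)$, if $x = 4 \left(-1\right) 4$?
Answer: $3308$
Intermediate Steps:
$s{\left(r,m \right)} = -8 - 3 m r$ ($s{\left(r,m \right)} = - 3 r m - 8 = - 3 m r - 8 = -8 - 3 m r$)
$x = -16$ ($x = \left(-4\right) 4 = -16$)
$\left(-1\right) 4 + x \left(s{\left(7,9 \right)} - 10\right) = \left(-1\right) 4 - 16 \left(\left(-8 - 27 \cdot 7\right) - 10\right) = -4 - 16 \left(\left(-8 - 189\right) - 10\right) = -4 - 16 \left(-197 - 10\right) = -4 - -3312 = -4 + 3312 = 3308$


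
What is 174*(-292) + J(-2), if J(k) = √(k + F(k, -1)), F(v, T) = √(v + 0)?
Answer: -50808 + √(-2 + I*√2) ≈ -50808.0 + 1.4916*I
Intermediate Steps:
F(v, T) = √v
J(k) = √(k + √k)
174*(-292) + J(-2) = 174*(-292) + √(-2 + √(-2)) = -50808 + √(-2 + I*√2)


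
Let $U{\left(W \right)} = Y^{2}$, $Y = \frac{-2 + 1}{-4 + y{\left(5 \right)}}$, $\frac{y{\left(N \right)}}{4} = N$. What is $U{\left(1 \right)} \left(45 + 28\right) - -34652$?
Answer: $\frac{8870985}{256} \approx 34652.0$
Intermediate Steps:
$y{\left(N \right)} = 4 N$
$Y = - \frac{1}{16}$ ($Y = \frac{-2 + 1}{-4 + 4 \cdot 5} = - \frac{1}{-4 + 20} = - \frac{1}{16} \approx -0.0625$)
$U{\left(W \right)} = \frac{1}{256}$ ($U{\left(W \right)} = \left(- \frac{1}{16}\right)^{2} = \frac{1}{256}$)
$U{\left(1 \right)} \left(45 + 28\right) - -34652 = \frac{45 + 28}{256} - -34652 = \frac{1}{256} \cdot 73 + 34652 = \frac{73}{256} + 34652 = \frac{8870985}{256}$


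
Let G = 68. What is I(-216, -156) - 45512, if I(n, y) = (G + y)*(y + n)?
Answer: -12776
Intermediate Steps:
I(n, y) = (68 + y)*(n + y) (I(n, y) = (68 + y)*(y + n) = (68 + y)*(n + y))
I(-216, -156) - 45512 = ((-156)**2 + 68*(-216) + 68*(-156) - 216*(-156)) - 45512 = (24336 - 14688 - 10608 + 33696) - 45512 = 32736 - 45512 = -12776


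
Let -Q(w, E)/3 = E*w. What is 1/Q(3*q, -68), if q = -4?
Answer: -1/2448 ≈ -0.00040850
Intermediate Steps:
Q(w, E) = -3*E*w
1/Q(3*q, -68) = 1/(-3*(-68)*3*(-4)) = 1/(-3*(-68)*(-12)) = 1/(-2448) = -1/2448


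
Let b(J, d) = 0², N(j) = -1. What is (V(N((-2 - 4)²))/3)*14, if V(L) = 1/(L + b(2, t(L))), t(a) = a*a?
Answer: -14/3 ≈ -4.6667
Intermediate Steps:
t(a) = a²
b(J, d) = 0
V(L) = 1/L (V(L) = 1/(L + 0) = 1/L)
(V(N((-2 - 4)²))/3)*14 = (1/(3*(-1)))*14 = ((⅓)*(-1))*14 = -⅓*14 = -14/3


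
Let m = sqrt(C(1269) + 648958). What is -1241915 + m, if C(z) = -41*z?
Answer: -1241915 + sqrt(596929) ≈ -1.2411e+6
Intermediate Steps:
m = sqrt(596929) (m = sqrt(-41*1269 + 648958) = sqrt(-52029 + 648958) = sqrt(596929) ≈ 772.61)
-1241915 + m = -1241915 + sqrt(596929)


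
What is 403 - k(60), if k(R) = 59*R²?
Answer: -211997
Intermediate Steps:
403 - k(60) = 403 - 59*60² = 403 - 59*3600 = 403 - 1*212400 = 403 - 212400 = -211997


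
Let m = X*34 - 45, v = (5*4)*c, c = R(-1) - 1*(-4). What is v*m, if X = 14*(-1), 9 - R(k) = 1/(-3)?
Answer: -416800/3 ≈ -1.3893e+5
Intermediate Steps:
R(k) = 28/3 (R(k) = 9 - 1/(-3) = 9 - 1*(-⅓) = 9 + ⅓ = 28/3)
c = 40/3 (c = 28/3 - 1*(-4) = 28/3 + 4 = 40/3 ≈ 13.333)
X = -14
v = 800/3 (v = (5*4)*(40/3) = 20*(40/3) = 800/3 ≈ 266.67)
m = -521 (m = -14*34 - 45 = -476 - 45 = -521)
v*m = (800/3)*(-521) = -416800/3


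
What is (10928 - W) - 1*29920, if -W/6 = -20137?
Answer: -139814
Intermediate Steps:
W = 120822 (W = -6*(-20137) = 120822)
(10928 - W) - 1*29920 = (10928 - 1*120822) - 1*29920 = (10928 - 120822) - 29920 = -109894 - 29920 = -139814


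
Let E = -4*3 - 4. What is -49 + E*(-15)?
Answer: 191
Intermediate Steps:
E = -16 (E = -12 - 4 = -16)
-49 + E*(-15) = -49 - 16*(-15) = -49 + 240 = 191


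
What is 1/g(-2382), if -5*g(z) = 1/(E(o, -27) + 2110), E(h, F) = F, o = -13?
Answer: -10415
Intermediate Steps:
g(z) = -1/10415 (g(z) = -1/(5*(-27 + 2110)) = -⅕/2083 = -⅕*1/2083 = -1/10415)
1/g(-2382) = 1/(-1/10415) = -10415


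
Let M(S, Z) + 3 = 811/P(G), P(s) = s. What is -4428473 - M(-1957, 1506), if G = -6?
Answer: -26570009/6 ≈ -4.4283e+6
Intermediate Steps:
M(S, Z) = -829/6 (M(S, Z) = -3 + 811/(-6) = -3 + 811*(-1/6) = -3 - 811/6 = -829/6)
-4428473 - M(-1957, 1506) = -4428473 - 1*(-829/6) = -4428473 + 829/6 = -26570009/6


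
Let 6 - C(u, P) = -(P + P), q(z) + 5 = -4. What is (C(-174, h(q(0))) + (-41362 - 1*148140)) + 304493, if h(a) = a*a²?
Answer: 113539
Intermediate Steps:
q(z) = -9 (q(z) = -5 - 4 = -9)
h(a) = a³
C(u, P) = 6 + 2*P (C(u, P) = 6 - (-1)*(P + P) = 6 - (-1)*2*P = 6 - (-2)*P = 6 + 2*P)
(C(-174, h(q(0))) + (-41362 - 1*148140)) + 304493 = ((6 + 2*(-9)³) + (-41362 - 1*148140)) + 304493 = ((6 + 2*(-729)) + (-41362 - 148140)) + 304493 = ((6 - 1458) - 189502) + 304493 = (-1452 - 189502) + 304493 = -190954 + 304493 = 113539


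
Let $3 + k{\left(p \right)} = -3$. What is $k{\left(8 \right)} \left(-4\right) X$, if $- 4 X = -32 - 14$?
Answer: $276$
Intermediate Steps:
$k{\left(p \right)} = -6$ ($k{\left(p \right)} = -3 - 3 = -6$)
$X = \frac{23}{2}$ ($X = - \frac{-32 - 14}{4} = \left(- \frac{1}{4}\right) \left(-46\right) = \frac{23}{2} \approx 11.5$)
$k{\left(8 \right)} \left(-4\right) X = \left(-6\right) \left(-4\right) \frac{23}{2} = 24 \cdot \frac{23}{2} = 276$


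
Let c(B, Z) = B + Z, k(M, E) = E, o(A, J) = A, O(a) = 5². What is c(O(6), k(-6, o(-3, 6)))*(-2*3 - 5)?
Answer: -242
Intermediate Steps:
O(a) = 25
c(O(6), k(-6, o(-3, 6)))*(-2*3 - 5) = (25 - 3)*(-2*3 - 5) = 22*(-6 - 5) = 22*(-11) = -242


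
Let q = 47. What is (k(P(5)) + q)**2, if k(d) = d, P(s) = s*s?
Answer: 5184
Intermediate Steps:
P(s) = s**2
(k(P(5)) + q)**2 = (5**2 + 47)**2 = (25 + 47)**2 = 72**2 = 5184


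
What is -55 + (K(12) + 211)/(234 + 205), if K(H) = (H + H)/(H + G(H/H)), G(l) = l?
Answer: -311118/5707 ≈ -54.515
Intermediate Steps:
K(H) = 2*H/(1 + H) (K(H) = (H + H)/(H + H/H) = (2*H)/(H + 1) = (2*H)/(1 + H) = 2*H/(1 + H))
-55 + (K(12) + 211)/(234 + 205) = -55 + (2*12/(1 + 12) + 211)/(234 + 205) = -55 + (2*12/13 + 211)/439 = -55 + (2*12*(1/13) + 211)*(1/439) = -55 + (24/13 + 211)*(1/439) = -55 + (2767/13)*(1/439) = -55 + 2767/5707 = -311118/5707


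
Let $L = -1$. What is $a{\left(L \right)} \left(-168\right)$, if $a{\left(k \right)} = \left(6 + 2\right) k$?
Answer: $1344$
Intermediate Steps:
$a{\left(k \right)} = 8 k$
$a{\left(L \right)} \left(-168\right) = 8 \left(-1\right) \left(-168\right) = \left(-8\right) \left(-168\right) = 1344$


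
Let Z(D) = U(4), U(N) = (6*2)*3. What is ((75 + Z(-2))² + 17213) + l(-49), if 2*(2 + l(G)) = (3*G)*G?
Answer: 66267/2 ≈ 33134.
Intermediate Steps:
U(N) = 36 (U(N) = 12*3 = 36)
Z(D) = 36
l(G) = -2 + 3*G²/2 (l(G) = -2 + ((3*G)*G)/2 = -2 + (3*G²)/2 = -2 + 3*G²/2)
((75 + Z(-2))² + 17213) + l(-49) = ((75 + 36)² + 17213) + (-2 + (3/2)*(-49)²) = (111² + 17213) + (-2 + (3/2)*2401) = (12321 + 17213) + (-2 + 7203/2) = 29534 + 7199/2 = 66267/2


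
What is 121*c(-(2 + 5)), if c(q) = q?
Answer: -847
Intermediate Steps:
121*c(-(2 + 5)) = 121*(-(2 + 5)) = 121*(-1*7) = 121*(-7) = -847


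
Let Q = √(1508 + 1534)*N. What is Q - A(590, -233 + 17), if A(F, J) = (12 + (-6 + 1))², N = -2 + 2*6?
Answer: -49 + 390*√2 ≈ 502.54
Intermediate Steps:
N = 10 (N = -2 + 12 = 10)
A(F, J) = 49 (A(F, J) = (12 - 5)² = 7² = 49)
Q = 390*√2 (Q = √(1508 + 1534)*10 = √3042*10 = (39*√2)*10 = 390*√2 ≈ 551.54)
Q - A(590, -233 + 17) = 390*√2 - 1*49 = 390*√2 - 49 = -49 + 390*√2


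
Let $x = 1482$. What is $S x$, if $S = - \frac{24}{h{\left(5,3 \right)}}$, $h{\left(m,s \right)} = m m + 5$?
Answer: $- \frac{5928}{5} \approx -1185.6$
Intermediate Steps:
$h{\left(m,s \right)} = 5 + m^{2}$ ($h{\left(m,s \right)} = m^{2} + 5 = 5 + m^{2}$)
$S = - \frac{4}{5}$ ($S = - \frac{24}{5 + 5^{2}} = - \frac{24}{5 + 25} = - \frac{24}{30} = \left(-24\right) \frac{1}{30} = - \frac{4}{5} \approx -0.8$)
$S x = \left(- \frac{4}{5}\right) 1482 = - \frac{5928}{5}$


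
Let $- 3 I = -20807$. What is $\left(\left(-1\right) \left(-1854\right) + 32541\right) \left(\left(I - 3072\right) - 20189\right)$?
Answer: $-561509840$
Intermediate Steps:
$I = \frac{20807}{3}$ ($I = \left(- \frac{1}{3}\right) \left(-20807\right) = \frac{20807}{3} \approx 6935.7$)
$\left(\left(-1\right) \left(-1854\right) + 32541\right) \left(\left(I - 3072\right) - 20189\right) = \left(\left(-1\right) \left(-1854\right) + 32541\right) \left(\left(\frac{20807}{3} - 3072\right) - 20189\right) = \left(1854 + 32541\right) \left(\left(\frac{20807}{3} - 3072\right) + \left(-19962 + \left(-6205 + 5978\right)\right)\right) = 34395 \left(\frac{11591}{3} - 20189\right) = 34395 \left(- \frac{48976}{3}\right) = -561509840$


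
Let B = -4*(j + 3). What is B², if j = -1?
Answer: 64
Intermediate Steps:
B = -8 (B = -4*(-1 + 3) = -4*2 = -8)
B² = (-8)² = 64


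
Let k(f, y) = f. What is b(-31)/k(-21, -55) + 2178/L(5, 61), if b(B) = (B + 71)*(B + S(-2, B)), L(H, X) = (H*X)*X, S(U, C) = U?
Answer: 8201446/130235 ≈ 62.974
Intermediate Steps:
L(H, X) = H*X²
b(B) = (-2 + B)*(71 + B) (b(B) = (B + 71)*(B - 2) = (71 + B)*(-2 + B) = (-2 + B)*(71 + B))
b(-31)/k(-21, -55) + 2178/L(5, 61) = (-142 + (-31)² + 69*(-31))/(-21) + 2178/((5*61²)) = (-142 + 961 - 2139)*(-1/21) + 2178/((5*3721)) = -1320*(-1/21) + 2178/18605 = 440/7 + 2178*(1/18605) = 440/7 + 2178/18605 = 8201446/130235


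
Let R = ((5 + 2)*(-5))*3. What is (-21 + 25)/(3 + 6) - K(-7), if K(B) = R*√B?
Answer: 4/9 + 105*I*√7 ≈ 0.44444 + 277.8*I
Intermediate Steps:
R = -105 (R = (7*(-5))*3 = -35*3 = -105)
K(B) = -105*√B
(-21 + 25)/(3 + 6) - K(-7) = (-21 + 25)/(3 + 6) - (-105)*√(-7) = 4/9 - (-105)*I*√7 = 4*(⅑) - (-105)*I*√7 = 4/9 + 105*I*√7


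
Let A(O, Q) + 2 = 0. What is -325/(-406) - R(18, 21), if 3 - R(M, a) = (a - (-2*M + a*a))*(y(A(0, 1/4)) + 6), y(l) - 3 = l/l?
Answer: -1559933/406 ≈ -3842.2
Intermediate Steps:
A(O, Q) = -2 (A(O, Q) = -2 + 0 = -2)
y(l) = 4 (y(l) = 3 + l/l = 3 + 1 = 4)
R(M, a) = 3 - 20*M - 10*a + 10*a² (R(M, a) = 3 - (a - (-2*M + a*a))*(4 + 6) = 3 - (a - (-2*M + a²))*10 = 3 - (a - (a² - 2*M))*10 = 3 - (a + (-a² + 2*M))*10 = 3 - (a - a² + 2*M)*10 = 3 - (-10*a² + 10*a + 20*M) = 3 + (-20*M - 10*a + 10*a²) = 3 - 20*M - 10*a + 10*a²)
-325/(-406) - R(18, 21) = -325/(-406) - (3 - 20*18 - 10*21 + 10*21²) = -325*(-1/406) - (3 - 360 - 210 + 10*441) = 325/406 - (3 - 360 - 210 + 4410) = 325/406 - 1*3843 = 325/406 - 3843 = -1559933/406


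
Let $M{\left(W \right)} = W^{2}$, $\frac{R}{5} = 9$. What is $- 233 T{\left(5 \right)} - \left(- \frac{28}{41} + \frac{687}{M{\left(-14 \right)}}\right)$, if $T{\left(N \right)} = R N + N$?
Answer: $- \frac{430671919}{8036} \approx -53593.0$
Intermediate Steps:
$R = 45$ ($R = 5 \cdot 9 = 45$)
$T{\left(N \right)} = 46 N$ ($T{\left(N \right)} = 45 N + N = 46 N$)
$- 233 T{\left(5 \right)} - \left(- \frac{28}{41} + \frac{687}{M{\left(-14 \right)}}\right) = - 233 \cdot 46 \cdot 5 - \left(- \frac{28}{41} + \frac{687}{196}\right) = \left(-233\right) 230 - \left(- \frac{28}{41} + \frac{687}{196}\right) = -53590 + \left(\left(-687\right) \frac{1}{196} + \frac{28}{41}\right) = -53590 + \left(- \frac{687}{196} + \frac{28}{41}\right) = -53590 - \frac{22679}{8036} = - \frac{430671919}{8036}$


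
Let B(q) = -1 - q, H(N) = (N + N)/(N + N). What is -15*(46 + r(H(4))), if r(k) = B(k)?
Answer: -660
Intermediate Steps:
H(N) = 1 (H(N) = (2*N)/((2*N)) = (2*N)*(1/(2*N)) = 1)
r(k) = -1 - k
-15*(46 + r(H(4))) = -15*(46 + (-1 - 1*1)) = -15*(46 + (-1 - 1)) = -15*(46 - 2) = -15*44 = -660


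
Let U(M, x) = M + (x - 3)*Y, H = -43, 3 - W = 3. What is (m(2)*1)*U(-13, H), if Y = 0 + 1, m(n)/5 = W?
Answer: 0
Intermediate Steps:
W = 0 (W = 3 - 1*3 = 3 - 3 = 0)
m(n) = 0 (m(n) = 5*0 = 0)
Y = 1
U(M, x) = -3 + M + x (U(M, x) = M + (x - 3)*1 = M + (-3 + x)*1 = M + (-3 + x) = -3 + M + x)
(m(2)*1)*U(-13, H) = (0*1)*(-3 - 13 - 43) = 0*(-59) = 0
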